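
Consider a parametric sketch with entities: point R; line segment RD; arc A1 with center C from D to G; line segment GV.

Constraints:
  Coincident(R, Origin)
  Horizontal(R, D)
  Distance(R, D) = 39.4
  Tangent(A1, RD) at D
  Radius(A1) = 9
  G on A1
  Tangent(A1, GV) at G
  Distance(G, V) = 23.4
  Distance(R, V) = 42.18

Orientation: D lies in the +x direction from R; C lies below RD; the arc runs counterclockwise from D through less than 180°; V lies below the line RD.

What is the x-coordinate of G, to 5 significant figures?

30.443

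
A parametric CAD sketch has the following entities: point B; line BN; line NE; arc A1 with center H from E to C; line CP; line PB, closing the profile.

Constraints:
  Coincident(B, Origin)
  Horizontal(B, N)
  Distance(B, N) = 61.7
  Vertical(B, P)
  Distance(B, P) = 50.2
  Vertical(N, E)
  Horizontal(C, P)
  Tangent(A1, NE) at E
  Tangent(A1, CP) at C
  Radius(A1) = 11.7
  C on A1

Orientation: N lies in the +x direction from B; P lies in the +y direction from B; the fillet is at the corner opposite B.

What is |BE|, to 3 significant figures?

72.7

The virtual corner opposite B is at (61.7, 50.2). Tangency of A1 to NE means the radius HE is perpendicular to NE and tangency of A1 to CP means the radius HC is perpendicular to CP, with radius 11.7, so the center H sits 11.7 in from both sides at H = (50.0, 38.5). That places the tangent points at E = (61.7, 38.5) on NE and C = (50.0, 50.2) on CP. Then |BE| = |E − B| = 72.7.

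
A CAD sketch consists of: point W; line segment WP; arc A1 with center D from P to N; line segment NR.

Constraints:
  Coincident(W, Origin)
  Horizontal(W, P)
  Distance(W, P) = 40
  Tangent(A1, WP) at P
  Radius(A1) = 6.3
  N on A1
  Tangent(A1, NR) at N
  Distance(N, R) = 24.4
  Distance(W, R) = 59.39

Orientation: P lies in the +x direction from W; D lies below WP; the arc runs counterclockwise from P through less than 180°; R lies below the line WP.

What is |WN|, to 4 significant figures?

36.98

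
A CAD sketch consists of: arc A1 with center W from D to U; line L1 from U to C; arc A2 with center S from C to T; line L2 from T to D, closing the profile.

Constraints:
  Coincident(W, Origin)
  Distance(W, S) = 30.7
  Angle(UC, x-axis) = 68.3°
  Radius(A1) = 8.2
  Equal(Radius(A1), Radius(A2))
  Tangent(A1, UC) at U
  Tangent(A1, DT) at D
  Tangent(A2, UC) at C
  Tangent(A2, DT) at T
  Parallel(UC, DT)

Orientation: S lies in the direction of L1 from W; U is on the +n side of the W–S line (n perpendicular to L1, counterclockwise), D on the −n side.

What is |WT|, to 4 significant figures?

31.78

The slot axis is L1's direction at 68.3°, so u = (cos 68.3°, sin 68.3°) = (0.3697, 0.9291) and n = (−sin 68.3°, cos 68.3°) = (-0.9291, 0.3697). W is at the origin and S lies 30.7 along u from W, so S = 30.7·u = (11.35, 28.52). Tangency of A1 to both parallel lines with radius 8.2 puts U and D at W ± 8.2·n: U = (-7.619, 3.032), D = (7.619, -3.032). Equal radii place C and T the same way about S: C = S + 8.2·n = (3.732, 31.56), T = S − 8.2·n = (18.97, 25.49). Then |WT| = |T − W| = 31.78.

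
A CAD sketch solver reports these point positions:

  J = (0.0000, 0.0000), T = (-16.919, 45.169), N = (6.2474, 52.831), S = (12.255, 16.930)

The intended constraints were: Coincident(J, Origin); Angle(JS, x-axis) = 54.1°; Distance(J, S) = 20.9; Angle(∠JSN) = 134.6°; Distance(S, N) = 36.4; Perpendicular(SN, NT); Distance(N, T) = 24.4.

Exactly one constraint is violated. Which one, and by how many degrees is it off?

Perpendicular(SN, NT) — off by 8.80°.

J = (0.00, 0.00) ✓; JS at 54.10° ✓; |JS| = 20.90 ✓; ∠JSN = 134.6° ✓; |SN| = 36.40 ✓; ∠(SN, NT) = 98.80° ✗; |NT| = 24.40 ✓.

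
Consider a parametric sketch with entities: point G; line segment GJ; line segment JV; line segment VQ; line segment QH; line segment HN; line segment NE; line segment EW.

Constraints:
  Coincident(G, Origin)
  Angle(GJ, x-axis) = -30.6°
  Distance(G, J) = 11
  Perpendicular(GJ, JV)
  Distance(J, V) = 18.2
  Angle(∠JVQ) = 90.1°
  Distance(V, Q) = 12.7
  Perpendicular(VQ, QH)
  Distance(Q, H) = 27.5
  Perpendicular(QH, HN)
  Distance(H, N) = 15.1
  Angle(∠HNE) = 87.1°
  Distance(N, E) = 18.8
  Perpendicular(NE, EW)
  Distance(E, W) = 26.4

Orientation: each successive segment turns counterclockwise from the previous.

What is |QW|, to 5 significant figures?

15.826

∠HNE = 87.1° gives NE at 62.200° from the x-axis; with |NE| = 18.8, E = (15.525, 1.8249). The perpendicularity gives EW at right angles to NE, so EW runs at 152.20°; with |EW| = 26.4, W = (-7.8284, 14.138). Then |QW| = |W − Q| = 15.826.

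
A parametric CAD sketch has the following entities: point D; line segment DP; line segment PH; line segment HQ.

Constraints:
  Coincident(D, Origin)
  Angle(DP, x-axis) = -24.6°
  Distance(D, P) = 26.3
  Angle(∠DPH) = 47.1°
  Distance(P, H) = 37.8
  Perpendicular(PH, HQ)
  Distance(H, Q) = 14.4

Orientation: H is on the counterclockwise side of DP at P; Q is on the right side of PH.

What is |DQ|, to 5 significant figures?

39.106

D is at the origin; DP runs at -24.6° with length 26.3, so P = 26.3·(cos -24.6°, sin -24.6°) = (23.913, -10.948). ∠DPH = 47.1°, so PH runs at -24.6° + (180° − 47.1°) = 108.30° from the x-axis; with |PH| = 37.8, H = P + 37.8·(cos 108.30°, sin 108.30°) = (12.044, 24.940). PH is perpendicular to HQ; with |HQ| = 14.4 on the right of PH, Q = H + 14.4·(0.94943, 0.31399) = (25.716, 29.462). Then |DQ| = |Q − D| = 39.106.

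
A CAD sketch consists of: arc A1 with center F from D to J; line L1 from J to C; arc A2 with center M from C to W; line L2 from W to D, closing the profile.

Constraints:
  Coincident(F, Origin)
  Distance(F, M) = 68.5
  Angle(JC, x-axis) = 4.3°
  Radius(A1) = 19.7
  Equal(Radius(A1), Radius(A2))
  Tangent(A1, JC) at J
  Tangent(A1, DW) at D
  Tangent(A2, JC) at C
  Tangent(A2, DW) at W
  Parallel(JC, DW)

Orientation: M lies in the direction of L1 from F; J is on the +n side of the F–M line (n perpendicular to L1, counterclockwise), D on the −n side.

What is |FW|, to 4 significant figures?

71.28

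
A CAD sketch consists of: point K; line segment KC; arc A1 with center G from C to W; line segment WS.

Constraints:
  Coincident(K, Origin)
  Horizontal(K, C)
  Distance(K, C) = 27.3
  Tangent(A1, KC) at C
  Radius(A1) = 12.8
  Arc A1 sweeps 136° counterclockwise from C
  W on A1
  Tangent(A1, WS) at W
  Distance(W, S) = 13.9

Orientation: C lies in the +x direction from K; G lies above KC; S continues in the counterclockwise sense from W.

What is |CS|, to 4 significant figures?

31.68

K is at the origin; KC is horizontal with |KC| = 27.3 and C on the +x side, so C = (27.30, 0.000). A1 meets KC tangentially, so GC is at right angles to KC, so G = C + (0, 12.8) = (27.30, 12.80). On A1, C sits at bearing -90° from G; a 136° counterclockwise sweep puts W at bearing 46°, so W = G + 12.8·(cos 46°, sin 46°) = (36.19, 22.01). Since A1 is tangent to WS there, GW ⟂ WS, so WS runs along (−sin 46°, cos 46°); with |WS| = 13.9, S = (26.19, 31.66). Then |CS| = |S − C| = 31.68.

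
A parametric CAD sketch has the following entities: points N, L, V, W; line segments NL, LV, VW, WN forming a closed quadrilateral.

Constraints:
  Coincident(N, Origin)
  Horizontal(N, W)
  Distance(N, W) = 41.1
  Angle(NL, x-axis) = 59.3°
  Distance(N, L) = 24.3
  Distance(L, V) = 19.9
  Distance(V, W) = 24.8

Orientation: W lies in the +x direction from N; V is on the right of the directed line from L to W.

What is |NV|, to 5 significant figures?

16.398

N is at the origin; NW is horizontal with |NW| = 41.1 and W in +x, so W = (41.1, 0). NL runs at 59.3° with |NL| = 24.3, so L = (12.406, 20.894). V is determined by |LV| = 19.9 and |VW| = 24.8 together: it lies at the intersection of circle(L, 19.9) and circle(W, 24.8). With |LW| = 35.495, the foot of the radical line on LW is 14.662 from L and the perpendicular offset is √(19.9² − 14.662²) = 13.455. Taking the right-of-LW solution: V = (16.339, 1.3869).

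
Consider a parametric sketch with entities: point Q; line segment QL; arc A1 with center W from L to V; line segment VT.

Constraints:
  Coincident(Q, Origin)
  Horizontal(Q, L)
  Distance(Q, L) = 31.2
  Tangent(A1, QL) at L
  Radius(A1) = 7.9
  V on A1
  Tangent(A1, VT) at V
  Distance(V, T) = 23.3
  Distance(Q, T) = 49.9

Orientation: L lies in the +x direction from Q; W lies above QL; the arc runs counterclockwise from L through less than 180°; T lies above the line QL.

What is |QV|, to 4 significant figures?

39.90

Checks: ∠(WL, LQ) = 90.00° ✓; |WV| = 7.900 ✓; ∠(WV, VT) = 90.00° ✓; |VT| = 23.30 ✓; |QT| = 49.90 ✓.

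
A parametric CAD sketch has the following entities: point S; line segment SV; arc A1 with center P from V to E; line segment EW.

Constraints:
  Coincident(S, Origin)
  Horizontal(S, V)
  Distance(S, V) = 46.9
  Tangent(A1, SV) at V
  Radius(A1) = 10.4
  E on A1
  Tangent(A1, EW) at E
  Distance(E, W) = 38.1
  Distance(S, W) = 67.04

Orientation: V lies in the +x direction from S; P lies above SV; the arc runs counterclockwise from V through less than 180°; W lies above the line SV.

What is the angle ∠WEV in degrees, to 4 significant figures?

125.9°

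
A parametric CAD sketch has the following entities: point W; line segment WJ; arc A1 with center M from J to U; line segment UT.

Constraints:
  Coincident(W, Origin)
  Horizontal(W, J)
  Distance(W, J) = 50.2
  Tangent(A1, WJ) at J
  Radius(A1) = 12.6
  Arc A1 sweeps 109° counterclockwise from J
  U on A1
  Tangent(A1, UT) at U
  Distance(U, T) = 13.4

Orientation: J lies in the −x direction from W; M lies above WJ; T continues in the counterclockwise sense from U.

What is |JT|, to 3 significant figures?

30.3

W is at the origin; W and J share the same y with |WJ| = 50.2 and J on the −x side, so J = (-50.2, 0.00). Tangency of A1 to WJ means the radius MJ is perpendicular to WJ, so M = J + (0, 12.6) = (-50.2, 12.6). On A1, J sits at bearing -90° from M; a 109° counterclockwise sweep puts U at bearing 19°, so U = M + 12.6·(cos 19°, sin 19°) = (-38.3, 16.7). A1 meets UT tangentially, so MU is at right angles to UT, so UT runs along (−sin 19°, cos 19°); with |UT| = 13.4, T = (-42.6, 29.4). Then |JT| = |T − J| = 30.3.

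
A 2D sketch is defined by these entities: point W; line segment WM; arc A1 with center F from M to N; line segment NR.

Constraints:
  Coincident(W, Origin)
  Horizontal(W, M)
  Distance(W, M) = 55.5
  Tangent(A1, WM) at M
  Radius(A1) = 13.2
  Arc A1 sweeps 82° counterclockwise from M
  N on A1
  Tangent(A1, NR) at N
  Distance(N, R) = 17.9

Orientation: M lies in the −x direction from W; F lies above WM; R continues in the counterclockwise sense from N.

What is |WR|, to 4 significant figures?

49.41

W is at the origin; WM is horizontal with |WM| = 55.5 and M on the −x side, so M = (-55.50, 0.000). Since A1 is tangent to WM there, FM ⟂ WM, so F = M + (0, 13.2) = (-55.50, 13.20). On A1, M sits at bearing -90° from F; an 82° counterclockwise sweep puts N at bearing -8°, so N = F + 13.2·(cos -8°, sin -8°) = (-42.43, 11.36). The tangent condition forces FN to be normal to NR, so NR runs along (−sin -8°, cos -8°); with |NR| = 17.9, R = (-39.94, 29.09). Then |WR| = |R − W| = 49.41.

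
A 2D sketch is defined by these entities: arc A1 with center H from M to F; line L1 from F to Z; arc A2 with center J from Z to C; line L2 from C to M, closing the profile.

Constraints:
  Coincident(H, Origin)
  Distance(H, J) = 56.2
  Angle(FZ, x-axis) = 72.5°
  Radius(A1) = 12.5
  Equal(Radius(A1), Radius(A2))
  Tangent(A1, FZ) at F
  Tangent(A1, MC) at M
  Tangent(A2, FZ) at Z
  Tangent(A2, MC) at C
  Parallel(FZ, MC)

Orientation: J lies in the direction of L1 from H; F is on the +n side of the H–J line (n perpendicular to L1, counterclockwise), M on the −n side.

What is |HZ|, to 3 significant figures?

57.6

The slot axis is L1's direction at 72.5°, so u = (cos 72.5°, sin 72.5°) = (0.301, 0.954) and n = (−sin 72.5°, cos 72.5°) = (-0.954, 0.301). H is at the origin and J lies 56.2 along u from H, so J = 56.2·u = (16.9, 53.6). Tangency of A1 to both parallel lines with radius 12.5 puts F and M at H ± 12.5·n: F = (-11.9, 3.76), M = (11.9, -3.76). Equal radii place Z and C the same way about J: Z = J + 12.5·n = (4.98, 57.4), C = J − 12.5·n = (28.8, 49.8). Then |HZ| = |Z − H| = 57.6.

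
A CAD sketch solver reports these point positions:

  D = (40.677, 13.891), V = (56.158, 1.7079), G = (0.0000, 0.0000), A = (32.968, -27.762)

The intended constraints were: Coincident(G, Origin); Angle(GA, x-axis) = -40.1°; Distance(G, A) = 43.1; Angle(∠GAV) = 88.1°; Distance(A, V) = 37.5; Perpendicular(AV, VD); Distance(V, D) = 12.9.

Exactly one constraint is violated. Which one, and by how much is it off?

Distance(V, D) = 12.9 — off by 6.80.

G = (0.00, 0.00) ✓; GA at -40.10° ✓; |GA| = 43.10 ✓; ∠GAV = 88.10° ✓; |AV| = 37.50 ✓; ∠(AV, VD) = 90.00° ✓; |VD| = 19.70 ✗.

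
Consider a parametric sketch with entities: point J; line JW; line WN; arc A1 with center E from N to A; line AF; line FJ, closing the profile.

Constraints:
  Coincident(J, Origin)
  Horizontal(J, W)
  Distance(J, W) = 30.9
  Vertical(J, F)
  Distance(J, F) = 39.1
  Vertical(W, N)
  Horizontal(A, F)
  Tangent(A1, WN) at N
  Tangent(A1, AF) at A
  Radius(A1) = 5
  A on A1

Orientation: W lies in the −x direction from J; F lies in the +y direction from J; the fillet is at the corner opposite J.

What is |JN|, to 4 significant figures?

46.02

J is at the origin; J and W share the same y with |JW| = 30.9 and W on the −x side, so W = (-30.90, 0.000). JF is vertical with |JF| = 39.1 and F on the +y side, so F = (0.000, 39.10). The virtual corner opposite J is at (-30.90, 39.10). The tangent condition forces EN to be normal to WN and A1 meets AF tangentially, so EA is at right angles to AF, with radius 5.0, so the center E sits 5.0 in from both sides at E = (-25.90, 34.10). That places the tangent points at N = (-30.90, 34.10) on WN and A = (-25.90, 39.10) on AF. Then |JN| = |N − J| = 46.02.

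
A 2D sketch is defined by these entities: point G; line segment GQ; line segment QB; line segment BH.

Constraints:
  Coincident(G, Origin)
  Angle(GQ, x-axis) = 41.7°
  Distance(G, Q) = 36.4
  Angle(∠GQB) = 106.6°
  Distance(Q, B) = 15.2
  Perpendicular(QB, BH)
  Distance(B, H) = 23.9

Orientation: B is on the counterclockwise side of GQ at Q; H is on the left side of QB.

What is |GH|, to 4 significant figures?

27.86

∠GQB = 106.6°, so QB runs at 41.7° + (180° − 106.6°) = 115.1° from the x-axis; with |QB| = 15.2, B = Q + 15.2·(cos 115.1°, sin 115.1°) = (20.73, 37.98). QB ⟂ BH; with |BH| = 23.9 on the left of QB, H = B + 23.9·(-0.9056, -0.4242) = (-0.9133, 27.84). Then |GH| = |H − G| = 27.86.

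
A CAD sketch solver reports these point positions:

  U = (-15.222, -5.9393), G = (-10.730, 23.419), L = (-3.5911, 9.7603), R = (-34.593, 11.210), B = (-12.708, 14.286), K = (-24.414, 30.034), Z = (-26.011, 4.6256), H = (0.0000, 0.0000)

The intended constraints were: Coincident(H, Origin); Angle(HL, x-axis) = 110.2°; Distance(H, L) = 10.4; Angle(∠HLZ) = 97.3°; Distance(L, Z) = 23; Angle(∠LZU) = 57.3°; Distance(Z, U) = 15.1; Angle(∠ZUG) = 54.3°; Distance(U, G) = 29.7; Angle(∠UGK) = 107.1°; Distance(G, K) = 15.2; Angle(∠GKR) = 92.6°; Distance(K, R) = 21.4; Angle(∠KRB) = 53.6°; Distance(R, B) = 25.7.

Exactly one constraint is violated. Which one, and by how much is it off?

Distance(R, B) = 25.7 — off by 3.60.

H = (0.00, 0.00) ✓; HL at 110.2° ✓; |HL| = 10.40 ✓; ∠HLZ = 97.30° ✓; |LZ| = 23.00 ✓; ∠LZU = 57.30° ✓; |ZU| = 15.10 ✓; ∠ZUG = 54.30° ✓; |UG| = 29.70 ✓; ∠UGK = 107.1° ✓; |GK| = 15.20 ✓; ∠GKR = 92.60° ✓; |KR| = 21.40 ✓; ∠KRB = 53.60° ✓; |RB| = 22.10 ✗.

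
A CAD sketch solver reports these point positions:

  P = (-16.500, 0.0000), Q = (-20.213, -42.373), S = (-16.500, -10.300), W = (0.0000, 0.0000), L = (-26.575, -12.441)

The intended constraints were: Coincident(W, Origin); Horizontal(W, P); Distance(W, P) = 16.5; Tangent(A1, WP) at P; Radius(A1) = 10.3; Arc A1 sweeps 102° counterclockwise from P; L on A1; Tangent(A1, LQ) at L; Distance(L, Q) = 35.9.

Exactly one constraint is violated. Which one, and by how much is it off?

Distance(L, Q) = 35.9 — off by 5.30.

W = (0.00, 0.00) ✓; W.y = 0.00, P.y = 0.00 ✓; |WP| = 16.50 ✓; ∠(SP, PW) = 90.00° ✓; |SP| = 10.30 ✓; bearing(S→L) − bearing(S→P) = 102.0° ✓; |SL| = 10.30 ✓; ∠(SL, LQ) = 90.00° ✓; |LQ| = 30.60 ✗.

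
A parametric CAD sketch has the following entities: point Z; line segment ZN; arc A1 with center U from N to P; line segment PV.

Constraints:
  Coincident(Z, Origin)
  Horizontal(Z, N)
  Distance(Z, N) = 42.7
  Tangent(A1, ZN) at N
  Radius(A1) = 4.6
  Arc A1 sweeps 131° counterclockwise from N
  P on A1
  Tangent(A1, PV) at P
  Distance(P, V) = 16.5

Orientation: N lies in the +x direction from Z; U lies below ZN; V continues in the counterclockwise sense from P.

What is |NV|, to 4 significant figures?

21.38

On A1, N sits at bearing 90° from U; a 131° counterclockwise sweep puts P at bearing 221°, so P = U + 4.6·(cos 221°, sin 221°) = (39.23, -7.618). The tangent condition forces UP to be normal to PV, so PV runs along (−sin 221°, cos 221°); with |PV| = 16.5, V = (50.05, -20.07). Then |NV| = |V − N| = 21.38.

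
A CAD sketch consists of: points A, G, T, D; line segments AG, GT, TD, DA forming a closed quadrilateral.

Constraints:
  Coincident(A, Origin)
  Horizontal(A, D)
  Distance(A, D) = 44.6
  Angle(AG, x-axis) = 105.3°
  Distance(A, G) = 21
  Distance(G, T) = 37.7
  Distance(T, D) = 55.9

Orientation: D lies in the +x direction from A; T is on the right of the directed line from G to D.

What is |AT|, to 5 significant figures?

19.318

Checks: |GT| = 37.70 ✓; |TD| = 55.90 ✓.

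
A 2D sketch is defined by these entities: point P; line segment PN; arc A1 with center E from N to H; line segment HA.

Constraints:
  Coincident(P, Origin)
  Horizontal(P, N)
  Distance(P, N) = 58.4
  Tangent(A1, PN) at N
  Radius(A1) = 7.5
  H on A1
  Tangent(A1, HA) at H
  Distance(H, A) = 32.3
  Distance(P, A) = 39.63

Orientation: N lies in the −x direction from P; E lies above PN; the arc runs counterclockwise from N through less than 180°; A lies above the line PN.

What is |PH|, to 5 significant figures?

53.085

P is at the origin; P and N share the same y with |PN| = 58.4 and N on the −x side, so N = (-58.400, 0.0000). The tangent condition forces EN to be normal to PN, so E = N + (0, 7.5) = (-58.400, 7.5000). Since EH ⟂ HA (tangency), |EA| = √(7.5² + 32.3²) = 33.159 regardless of where H sits on A1. So A lies on both circle(P, 39.63) and circle(E, 33.159); the above-PN intersection is A = (-30.458, 25.354). H is the foot of the tangent from A: H = (-53.037, 2.2572).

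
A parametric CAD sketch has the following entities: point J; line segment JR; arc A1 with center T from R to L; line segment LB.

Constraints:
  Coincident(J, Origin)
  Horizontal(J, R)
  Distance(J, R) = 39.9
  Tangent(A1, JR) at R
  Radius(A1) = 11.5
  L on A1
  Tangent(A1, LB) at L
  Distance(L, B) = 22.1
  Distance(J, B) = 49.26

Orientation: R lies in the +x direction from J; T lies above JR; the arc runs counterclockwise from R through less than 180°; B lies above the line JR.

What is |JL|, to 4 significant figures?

52.16

J is at the origin; JR is horizontal with |JR| = 39.9 and R on the +x side, so R = (39.90, 0.000). The tangent condition forces TR to be normal to JR, so T = R + (0, 11.5) = (39.90, 11.50). Since TL ⟂ LB (tangency), |TB| = √(11.5² + 22.1²) = 24.91 regardless of where L sits on A1. So B lies on both circle(J, 49.26) and circle(T, 24.91); the above-JR intersection is B = (33.95, 35.69). L is the foot of the tangent from B: L = (48.54, 19.09).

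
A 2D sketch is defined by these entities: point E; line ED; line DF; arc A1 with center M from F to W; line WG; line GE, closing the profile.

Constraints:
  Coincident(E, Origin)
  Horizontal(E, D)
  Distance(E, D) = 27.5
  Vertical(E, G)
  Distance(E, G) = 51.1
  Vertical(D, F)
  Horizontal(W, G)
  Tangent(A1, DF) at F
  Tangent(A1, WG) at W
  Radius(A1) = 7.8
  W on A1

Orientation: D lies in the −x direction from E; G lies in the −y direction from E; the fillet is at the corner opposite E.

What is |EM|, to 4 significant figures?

47.57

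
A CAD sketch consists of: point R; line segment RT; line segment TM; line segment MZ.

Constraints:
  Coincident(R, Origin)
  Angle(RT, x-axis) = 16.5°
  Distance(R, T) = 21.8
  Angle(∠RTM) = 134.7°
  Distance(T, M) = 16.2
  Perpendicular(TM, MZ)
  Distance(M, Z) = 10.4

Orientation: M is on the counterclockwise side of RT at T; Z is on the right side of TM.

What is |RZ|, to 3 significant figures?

40.8

R is at the origin; RT runs at 16.5° with length 21.8, so T = 21.8·(cos 16.5°, sin 16.5°) = (20.9, 6.19). ∠RTM = 134.7°, so TM runs at 16.5° + (180° − 134.7°) = 61.8° from the x-axis; with |TM| = 16.2, M = T + 16.2·(cos 61.8°, sin 61.8°) = (28.6, 20.5). TM ⟂ MZ; with |MZ| = 10.4 on the right of TM, Z = M + 10.4·(0.881, -0.473) = (37.7, 15.6). Then |RZ| = |Z − R| = 40.8.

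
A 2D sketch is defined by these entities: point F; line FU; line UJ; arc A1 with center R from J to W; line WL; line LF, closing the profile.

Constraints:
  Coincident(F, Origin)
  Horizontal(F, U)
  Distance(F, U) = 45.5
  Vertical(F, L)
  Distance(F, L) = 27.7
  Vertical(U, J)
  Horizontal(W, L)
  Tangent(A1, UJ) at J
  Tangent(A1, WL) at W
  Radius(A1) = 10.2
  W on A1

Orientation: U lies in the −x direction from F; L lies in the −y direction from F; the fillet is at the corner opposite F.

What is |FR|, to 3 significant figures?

39.4

F is at the origin; FU is horizontal with |FU| = 45.5 and U on the −x side, so U = (-45.5, 0.00). FL is vertical with |FL| = 27.7 and L on the −y side, so L = (0.00, -27.7). The virtual corner opposite F is at (-45.5, -27.7). A1 meets UJ tangentially, so RJ is at right angles to UJ and tangency of A1 to WL means the radius RW is perpendicular to WL, with radius 10.2, so the center R sits 10.2 in from both sides at R = (-35.3, -17.5). Then |FR| = |R − F| = 39.4.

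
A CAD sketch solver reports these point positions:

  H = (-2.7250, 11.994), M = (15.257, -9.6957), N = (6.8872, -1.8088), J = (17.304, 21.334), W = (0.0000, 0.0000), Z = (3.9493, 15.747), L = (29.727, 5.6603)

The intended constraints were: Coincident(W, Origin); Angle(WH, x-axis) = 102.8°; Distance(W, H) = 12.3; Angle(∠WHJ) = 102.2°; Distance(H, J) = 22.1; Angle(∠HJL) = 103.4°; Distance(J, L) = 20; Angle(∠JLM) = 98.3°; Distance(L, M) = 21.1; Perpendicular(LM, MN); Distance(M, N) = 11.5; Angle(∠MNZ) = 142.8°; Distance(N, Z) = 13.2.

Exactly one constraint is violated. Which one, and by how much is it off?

Distance(N, Z) = 13.2 — off by 4.60.

W = (0.00, 0.00) ✓; WH at 102.8° ✓; |WH| = 12.30 ✓; ∠WHJ = 102.2° ✓; |HJ| = 22.10 ✓; ∠HJL = 103.4° ✓; |JL| = 20.00 ✓; ∠JLM = 98.30° ✓; |LM| = 21.10 ✓; ∠(LM, MN) = 90.00° ✓; |MN| = 11.50 ✓; ∠MNZ = 142.8° ✓; |NZ| = 17.80 ✗.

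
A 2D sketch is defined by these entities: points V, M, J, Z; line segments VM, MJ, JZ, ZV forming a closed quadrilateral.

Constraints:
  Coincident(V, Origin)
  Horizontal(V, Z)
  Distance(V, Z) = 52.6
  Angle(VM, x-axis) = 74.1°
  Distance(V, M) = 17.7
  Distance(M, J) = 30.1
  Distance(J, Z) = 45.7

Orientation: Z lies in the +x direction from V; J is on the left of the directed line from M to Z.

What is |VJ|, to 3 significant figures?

46.2

V is at the origin; VZ is horizontal with |VZ| = 52.6 and Z in +x, so Z = (52.6, 0). VM runs at 74.1° with |VM| = 17.7, so M = (4.85, 17.0). J is determined by |MJ| = 30.1 and |JZ| = 45.7 together: it lies at the intersection of circle(M, 30.1) and circle(Z, 45.7). With |MZ| = 50.7, the foot of the radical line on MZ is 13.7 from M and the perpendicular offset is √(30.1² − 13.7²) = 26.8. Taking the left-of-MZ solution: J = (26.7, 37.7).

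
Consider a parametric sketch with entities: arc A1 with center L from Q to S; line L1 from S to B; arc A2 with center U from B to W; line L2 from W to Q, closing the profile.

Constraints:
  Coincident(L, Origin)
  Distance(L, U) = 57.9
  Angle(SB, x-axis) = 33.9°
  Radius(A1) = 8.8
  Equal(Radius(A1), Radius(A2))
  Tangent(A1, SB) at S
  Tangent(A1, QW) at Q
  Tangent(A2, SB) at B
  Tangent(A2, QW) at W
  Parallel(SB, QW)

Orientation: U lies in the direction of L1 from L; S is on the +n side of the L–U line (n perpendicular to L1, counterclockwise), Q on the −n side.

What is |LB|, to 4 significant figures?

58.56

The slot axis is L1's direction at 33.9°, so u = (cos 33.9°, sin 33.9°) = (0.8300, 0.5577) and n = (−sin 33.9°, cos 33.9°) = (-0.5577, 0.8300). L is at the origin and U lies 57.9 along u from L, so U = 57.9·u = (48.06, 32.29). Tangency of A1 to both parallel lines with radius 8.8 puts S and Q at L ± 8.8·n: S = (-4.908, 7.304), Q = (4.908, -7.304). Equal radii place B and W the same way about U: B = U + 8.8·n = (43.15, 39.60), W = U − 8.8·n = (52.97, 24.99). Then |LB| = |B − L| = 58.56.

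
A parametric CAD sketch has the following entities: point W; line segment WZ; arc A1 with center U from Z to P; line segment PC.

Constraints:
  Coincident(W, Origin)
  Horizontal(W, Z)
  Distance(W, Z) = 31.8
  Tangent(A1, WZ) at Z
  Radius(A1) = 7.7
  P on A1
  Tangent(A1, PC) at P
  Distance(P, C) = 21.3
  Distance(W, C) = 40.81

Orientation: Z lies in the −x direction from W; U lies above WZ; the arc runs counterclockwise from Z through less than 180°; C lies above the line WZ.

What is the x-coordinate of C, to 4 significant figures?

-27.70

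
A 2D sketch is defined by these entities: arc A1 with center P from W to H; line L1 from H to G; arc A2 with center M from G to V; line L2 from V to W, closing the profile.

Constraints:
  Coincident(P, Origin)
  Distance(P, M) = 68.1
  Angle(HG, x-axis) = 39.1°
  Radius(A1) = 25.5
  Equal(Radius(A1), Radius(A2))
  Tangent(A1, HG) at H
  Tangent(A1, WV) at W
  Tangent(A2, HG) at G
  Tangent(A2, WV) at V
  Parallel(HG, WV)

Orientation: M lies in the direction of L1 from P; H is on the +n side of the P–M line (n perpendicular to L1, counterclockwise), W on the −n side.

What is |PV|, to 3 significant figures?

72.7

Tangency of A1 to both parallel lines with radius 25.5 puts H and W at P ± 25.5·n: H = (-16.1, 19.8), W = (16.1, -19.8). Equal radii place G and V the same way about M: G = M + 25.5·n = (36.8, 62.7), V = M − 25.5·n = (68.9, 23.2). Then |PV| = |V − P| = 72.7.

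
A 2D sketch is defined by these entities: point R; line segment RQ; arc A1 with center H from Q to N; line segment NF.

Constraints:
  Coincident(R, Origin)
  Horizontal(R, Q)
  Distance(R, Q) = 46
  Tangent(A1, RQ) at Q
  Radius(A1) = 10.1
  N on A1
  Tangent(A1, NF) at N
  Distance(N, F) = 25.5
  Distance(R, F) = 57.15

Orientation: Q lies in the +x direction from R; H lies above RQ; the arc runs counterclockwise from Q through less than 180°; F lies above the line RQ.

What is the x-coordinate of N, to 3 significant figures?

55.0

Checks: |HN| = 10.10 ✓; ∠(HN, NF) = 90.00° ✓; |NF| = 25.50 ✓; |RF| = 57.15 ✓.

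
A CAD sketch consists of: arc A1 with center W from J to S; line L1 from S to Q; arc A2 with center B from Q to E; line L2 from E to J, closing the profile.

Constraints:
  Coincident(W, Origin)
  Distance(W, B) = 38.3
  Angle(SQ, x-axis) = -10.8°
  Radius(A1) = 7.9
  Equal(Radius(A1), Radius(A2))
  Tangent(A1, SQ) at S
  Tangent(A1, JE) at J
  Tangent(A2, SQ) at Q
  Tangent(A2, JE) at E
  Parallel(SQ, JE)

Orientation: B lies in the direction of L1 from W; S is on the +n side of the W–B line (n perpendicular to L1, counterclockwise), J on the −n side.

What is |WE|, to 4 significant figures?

39.11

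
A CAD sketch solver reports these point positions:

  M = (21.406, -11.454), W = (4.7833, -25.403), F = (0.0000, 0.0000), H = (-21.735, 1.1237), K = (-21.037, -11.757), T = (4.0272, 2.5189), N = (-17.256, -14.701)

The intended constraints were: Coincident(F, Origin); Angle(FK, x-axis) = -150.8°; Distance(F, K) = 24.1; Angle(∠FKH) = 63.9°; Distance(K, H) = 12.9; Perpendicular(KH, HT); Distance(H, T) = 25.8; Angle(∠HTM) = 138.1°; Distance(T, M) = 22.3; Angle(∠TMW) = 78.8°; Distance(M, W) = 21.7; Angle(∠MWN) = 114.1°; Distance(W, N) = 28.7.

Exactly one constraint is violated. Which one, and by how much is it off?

Distance(W, N) = 28.7 — off by 4.20.

F = (0.00, 0.00) ✓; FK at -150.8° ✓; |FK| = 24.10 ✓; ∠FKH = 63.90° ✓; |KH| = 12.90 ✓; ∠(KH, HT) = 90.00° ✓; |HT| = 25.80 ✓; ∠HTM = 138.1° ✓; |TM| = 22.30 ✓; ∠TMW = 78.80° ✓; |MW| = 21.70 ✓; ∠MWN = 114.1° ✓; |WN| = 24.50 ✗.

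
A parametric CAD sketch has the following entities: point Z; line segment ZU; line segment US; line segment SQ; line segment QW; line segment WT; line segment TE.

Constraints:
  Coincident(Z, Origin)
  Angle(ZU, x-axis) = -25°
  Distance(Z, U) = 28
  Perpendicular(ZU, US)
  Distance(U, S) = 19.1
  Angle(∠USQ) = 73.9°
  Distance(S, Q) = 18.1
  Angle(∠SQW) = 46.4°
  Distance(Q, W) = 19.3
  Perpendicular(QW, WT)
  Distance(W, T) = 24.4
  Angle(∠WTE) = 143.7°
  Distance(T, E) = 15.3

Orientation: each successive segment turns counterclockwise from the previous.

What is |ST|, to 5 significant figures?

13.191

Z is at the origin; ZU runs at -25.0° with length 28.0, so U = (25.377, -11.833). ZU is perpendicular to US, so US runs at 65.000°; with |US| = 19.1, S = (33.449, 5.4772). ∠USQ = 73.9° gives SQ at 171.10° from the x-axis; with |SQ| = 18.1, Q = (15.567, 8.2774). ∠SQW = 46.4° gives QW at -55.300° from the x-axis; with |QW| = 19.3, W = (26.554, -7.5900). QW is perpendicular to WT, so WT runs at 34.700°; with |WT| = 24.4, T = (46.614, 6.3005). Then |ST| = |T − S| = 13.191.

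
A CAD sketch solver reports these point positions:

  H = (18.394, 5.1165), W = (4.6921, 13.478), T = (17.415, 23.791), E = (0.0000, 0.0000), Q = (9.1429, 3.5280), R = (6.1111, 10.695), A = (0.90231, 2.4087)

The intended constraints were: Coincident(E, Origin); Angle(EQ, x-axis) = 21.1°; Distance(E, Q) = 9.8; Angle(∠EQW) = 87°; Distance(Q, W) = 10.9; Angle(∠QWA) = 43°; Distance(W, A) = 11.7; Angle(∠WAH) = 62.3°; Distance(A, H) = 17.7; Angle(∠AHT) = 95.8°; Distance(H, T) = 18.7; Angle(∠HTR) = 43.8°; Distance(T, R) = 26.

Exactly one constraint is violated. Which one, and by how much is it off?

Distance(T, R) = 26 — off by 8.70.

E = (0.00, 0.00) ✓; EQ at 21.10° ✓; |EQ| = 9.800 ✓; ∠EQW = 87.00° ✓; |QW| = 10.90 ✓; ∠QWA = 43.00° ✓; |WA| = 11.70 ✓; ∠WAH = 62.30° ✓; |AH| = 17.70 ✓; ∠AHT = 95.80° ✓; |HT| = 18.70 ✓; ∠HTR = 43.80° ✓; |TR| = 17.30 ✗.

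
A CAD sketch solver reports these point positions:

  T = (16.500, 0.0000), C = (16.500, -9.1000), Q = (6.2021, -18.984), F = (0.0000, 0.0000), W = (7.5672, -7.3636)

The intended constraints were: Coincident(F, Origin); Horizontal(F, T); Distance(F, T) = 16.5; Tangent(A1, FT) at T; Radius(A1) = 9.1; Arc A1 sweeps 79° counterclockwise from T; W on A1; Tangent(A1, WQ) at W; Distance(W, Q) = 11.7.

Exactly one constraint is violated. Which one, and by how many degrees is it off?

Tangent(A1, WQ) at W — off by 4.30°.

F = (0.00, 0.00) ✓; F.y = 0.00, T.y = 0.00 ✓; |FT| = 16.50 ✓; ∠(CT, TF) = 90.00° ✓; |CT| = 9.100 ✓; bearing(C→W) − bearing(C→T) = 79.00° ✓; |CW| = 9.100 ✓; ∠(CW, WQ) = 85.70° ✗; |WQ| = 11.70 ✓.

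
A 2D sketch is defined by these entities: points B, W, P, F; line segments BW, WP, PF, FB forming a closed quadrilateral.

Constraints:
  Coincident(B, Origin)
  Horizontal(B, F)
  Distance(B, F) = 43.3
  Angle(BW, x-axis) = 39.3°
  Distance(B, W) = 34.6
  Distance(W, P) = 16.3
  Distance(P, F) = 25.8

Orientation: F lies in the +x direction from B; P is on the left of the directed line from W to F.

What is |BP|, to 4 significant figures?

49.81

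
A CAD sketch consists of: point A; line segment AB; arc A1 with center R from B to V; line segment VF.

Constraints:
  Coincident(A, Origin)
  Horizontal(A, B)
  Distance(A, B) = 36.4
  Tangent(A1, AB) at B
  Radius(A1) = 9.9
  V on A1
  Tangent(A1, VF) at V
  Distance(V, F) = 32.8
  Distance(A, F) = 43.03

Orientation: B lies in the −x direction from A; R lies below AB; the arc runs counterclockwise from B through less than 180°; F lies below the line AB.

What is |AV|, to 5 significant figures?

46.297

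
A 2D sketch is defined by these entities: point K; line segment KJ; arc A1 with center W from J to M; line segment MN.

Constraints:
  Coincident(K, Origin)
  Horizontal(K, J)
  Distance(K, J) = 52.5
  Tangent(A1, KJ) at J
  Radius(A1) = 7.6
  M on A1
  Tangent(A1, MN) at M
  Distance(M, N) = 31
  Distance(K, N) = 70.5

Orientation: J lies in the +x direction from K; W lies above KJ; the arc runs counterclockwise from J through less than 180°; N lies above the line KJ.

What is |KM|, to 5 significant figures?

60.613

Checks: |WM| = 7.600 ✓; ∠(WM, MN) = 90.00° ✓; |MN| = 31.00 ✓; |KN| = 70.50 ✓.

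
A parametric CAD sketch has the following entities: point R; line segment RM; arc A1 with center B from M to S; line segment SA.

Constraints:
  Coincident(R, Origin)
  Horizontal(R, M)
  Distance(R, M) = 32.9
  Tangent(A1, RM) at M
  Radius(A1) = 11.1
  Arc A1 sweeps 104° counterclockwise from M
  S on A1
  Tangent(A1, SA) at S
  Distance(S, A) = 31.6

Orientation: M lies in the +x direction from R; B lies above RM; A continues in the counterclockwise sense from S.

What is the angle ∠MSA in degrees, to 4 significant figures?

128.0°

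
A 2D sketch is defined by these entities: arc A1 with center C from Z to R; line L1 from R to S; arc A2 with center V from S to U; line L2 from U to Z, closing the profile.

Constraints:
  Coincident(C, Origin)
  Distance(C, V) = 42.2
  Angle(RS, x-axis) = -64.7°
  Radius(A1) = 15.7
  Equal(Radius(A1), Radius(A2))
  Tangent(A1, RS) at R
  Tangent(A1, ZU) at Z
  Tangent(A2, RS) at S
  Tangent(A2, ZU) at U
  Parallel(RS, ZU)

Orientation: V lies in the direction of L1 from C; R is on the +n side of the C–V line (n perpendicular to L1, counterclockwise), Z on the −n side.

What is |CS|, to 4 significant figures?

45.03

The slot axis is L1's direction at -64.7°, so u = (cos -64.7°, sin -64.7°) = (0.4274, -0.9041) and n = (−sin -64.7°, cos -64.7°) = (0.9041, 0.4274). C is at the origin and V lies 42.2 along u from C, so V = 42.2·u = (18.03, -38.15). Tangency of A1 to both parallel lines with radius 15.7 puts R and Z at C ± 15.7·n: R = (14.19, 6.710), Z = (-14.19, -6.710). Equal radii place S and U the same way about V: S = V + 15.7·n = (32.23, -31.44), U = V − 15.7·n = (3.840, -44.86). Then |CS| = |S − C| = 45.03.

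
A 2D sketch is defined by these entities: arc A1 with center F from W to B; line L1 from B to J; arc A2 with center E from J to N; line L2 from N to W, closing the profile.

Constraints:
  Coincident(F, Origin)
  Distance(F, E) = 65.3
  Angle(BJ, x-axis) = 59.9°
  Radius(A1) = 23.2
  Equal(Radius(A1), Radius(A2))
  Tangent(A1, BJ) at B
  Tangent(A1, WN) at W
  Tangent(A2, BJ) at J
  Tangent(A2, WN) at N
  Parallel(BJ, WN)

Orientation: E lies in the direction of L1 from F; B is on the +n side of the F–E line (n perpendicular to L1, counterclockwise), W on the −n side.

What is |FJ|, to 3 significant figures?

69.3

The slot axis is L1's direction at 59.9°, so u = (cos 59.9°, sin 59.9°) = (0.502, 0.865) and n = (−sin 59.9°, cos 59.9°) = (-0.865, 0.502). F is at the origin and E lies 65.3 along u from F, so E = 65.3·u = (32.7, 56.5). Tangency of A1 to both parallel lines with radius 23.2 puts B and W at F ± 23.2·n: B = (-20.1, 11.6), W = (20.1, -11.6). Equal radii place J and N the same way about E: J = E + 23.2·n = (12.7, 68.1), N = E − 23.2·n = (52.8, 44.9). Then |FJ| = |J − F| = 69.3.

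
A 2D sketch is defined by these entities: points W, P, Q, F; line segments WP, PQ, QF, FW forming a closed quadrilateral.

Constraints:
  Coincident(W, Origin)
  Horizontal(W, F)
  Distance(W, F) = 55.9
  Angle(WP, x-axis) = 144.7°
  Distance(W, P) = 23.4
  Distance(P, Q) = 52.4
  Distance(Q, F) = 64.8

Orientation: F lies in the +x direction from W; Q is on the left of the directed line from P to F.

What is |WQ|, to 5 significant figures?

54.349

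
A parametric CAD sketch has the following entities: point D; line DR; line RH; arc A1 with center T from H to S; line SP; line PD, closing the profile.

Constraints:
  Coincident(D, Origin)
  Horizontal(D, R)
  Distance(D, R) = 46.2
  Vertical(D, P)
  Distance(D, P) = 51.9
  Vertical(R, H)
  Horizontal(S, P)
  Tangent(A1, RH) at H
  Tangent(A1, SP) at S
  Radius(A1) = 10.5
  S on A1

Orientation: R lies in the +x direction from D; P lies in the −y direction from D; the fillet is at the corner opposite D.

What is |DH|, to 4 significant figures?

62.04

D is at the origin; DR is horizontal with |DR| = 46.2 and R on the +x side, so R = (46.20, 0.000). D and P share the same x with |DP| = 51.9 and P on the −y side, so P = (0.000, -51.90). The virtual corner opposite D is at (46.20, -51.90). A1 meets RH tangentially, so TH is at right angles to RH and since A1 is tangent to SP there, TS ⟂ SP, with radius 10.5, so the center T sits 10.5 in from both sides at T = (35.70, -41.40). That places the tangent points at H = (46.20, -41.40) on RH and S = (35.70, -51.90) on SP. Then |DH| = |H − D| = 62.04.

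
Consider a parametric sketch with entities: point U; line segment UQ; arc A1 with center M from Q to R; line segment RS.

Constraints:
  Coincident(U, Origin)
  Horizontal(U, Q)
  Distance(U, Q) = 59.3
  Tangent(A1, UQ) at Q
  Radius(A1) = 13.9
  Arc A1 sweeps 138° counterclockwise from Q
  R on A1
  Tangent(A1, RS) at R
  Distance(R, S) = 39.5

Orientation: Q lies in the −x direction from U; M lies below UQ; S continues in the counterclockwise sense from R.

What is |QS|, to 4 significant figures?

54.48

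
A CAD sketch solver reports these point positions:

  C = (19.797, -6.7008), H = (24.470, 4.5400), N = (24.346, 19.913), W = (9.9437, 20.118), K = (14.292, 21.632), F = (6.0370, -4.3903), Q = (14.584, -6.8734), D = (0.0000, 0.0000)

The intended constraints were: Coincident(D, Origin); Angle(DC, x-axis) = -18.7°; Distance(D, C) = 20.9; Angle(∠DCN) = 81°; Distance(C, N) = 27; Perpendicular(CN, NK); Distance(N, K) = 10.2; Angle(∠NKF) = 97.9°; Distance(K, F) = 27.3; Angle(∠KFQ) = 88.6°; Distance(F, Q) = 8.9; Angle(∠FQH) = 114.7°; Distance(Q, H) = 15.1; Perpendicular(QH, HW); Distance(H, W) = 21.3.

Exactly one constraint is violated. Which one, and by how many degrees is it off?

Perpendicular(QH, HW) — off by 6.10°.

D = (0.00, 0.00) ✓; DC at -18.70° ✓; |DC| = 20.90 ✓; ∠DCN = 81.00° ✓; |CN| = 27.00 ✓; ∠(CN, NK) = 90.00° ✓; |NK| = 10.20 ✓; ∠NKF = 97.90° ✓; |KF| = 27.30 ✓; ∠KFQ = 88.60° ✓; |FQ| = 8.900 ✓; ∠FQH = 114.7° ✓; |QH| = 15.10 ✓; ∠(QH, HW) = 83.90° ✗; |HW| = 21.30 ✓.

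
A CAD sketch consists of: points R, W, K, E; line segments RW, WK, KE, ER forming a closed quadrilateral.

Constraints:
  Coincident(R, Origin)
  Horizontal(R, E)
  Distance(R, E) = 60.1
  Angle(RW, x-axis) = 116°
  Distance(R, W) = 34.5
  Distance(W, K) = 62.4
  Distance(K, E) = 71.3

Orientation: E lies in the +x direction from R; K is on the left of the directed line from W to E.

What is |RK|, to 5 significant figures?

76.010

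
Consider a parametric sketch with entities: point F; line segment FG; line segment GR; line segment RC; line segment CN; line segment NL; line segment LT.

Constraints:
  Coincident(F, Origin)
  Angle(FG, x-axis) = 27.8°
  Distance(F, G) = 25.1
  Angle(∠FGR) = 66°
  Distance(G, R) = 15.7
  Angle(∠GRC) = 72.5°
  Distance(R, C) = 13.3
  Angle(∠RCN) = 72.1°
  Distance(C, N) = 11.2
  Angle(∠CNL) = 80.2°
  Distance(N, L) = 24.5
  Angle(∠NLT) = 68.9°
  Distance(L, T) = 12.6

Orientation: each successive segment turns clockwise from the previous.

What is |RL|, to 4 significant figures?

11.86

F is at the origin; FG runs at 27.8° with length 25.1, so G = (22.20, 11.71). ∠FGR = 66.0° gives GR at -86.20° from the x-axis; with |GR| = 15.7, R = (23.24, -3.959). ∠GRC = 72.5° gives RC at 166.3° from the x-axis; with |RC| = 13.3, C = (10.32, -0.8092). ∠RCN = 72.1° gives CN at 58.40° from the x-axis; with |CN| = 11.2, N = (16.19, 8.730). ∠CNL = 80.2° gives NL at -41.40° from the x-axis; with |NL| = 24.5, L = (34.57, -7.472). Then |RL| = |L − R| = 11.86.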